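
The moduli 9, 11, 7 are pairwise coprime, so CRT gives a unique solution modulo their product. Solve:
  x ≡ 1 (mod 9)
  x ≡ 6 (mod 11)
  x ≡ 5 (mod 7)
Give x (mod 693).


Moduli 9, 11, 7 are pairwise coprime; by CRT there is a unique solution modulo M = 9 · 11 · 7 = 693.
Solve pairwise, accumulating the modulus:
  Start with x ≡ 1 (mod 9).
  Combine with x ≡ 6 (mod 11): since gcd(9, 11) = 1, we get a unique residue mod 99.
    Write x = 1 + 9·t and substitute into x ≡ 6 (mod 11): 9·t ≡ 6 − 1 = 5 (mod 11).
    The inverse of 9 mod 11 is 5 (since 9·5 = 45 = 4·11 + 1), so t ≡ 5·5 = 25 ≡ 3 (mod 11).
    Then x = 1 + 9·3 = 28, valid modulo lcm(9, 11) = 99: x ≡ 28 (mod 99).
  Combine with x ≡ 5 (mod 7): since gcd(99, 7) = 1, we get a unique residue mod 693.
    Write x = 28 + 99·t and substitute into x ≡ 5 (mod 7): 99·t ≡ 5 − 28 = -23 (mod 7).
    Reduce coefficients mod 7: 1·t ≡ 5 (mod 7).
    So t ≡ 5 (mod 7).
    Then x = 28 + 99·5 = 523, valid modulo lcm(99, 7) = 693: x ≡ 523 (mod 693).
Verify: 523 mod 9 = 1 ✓, 523 mod 11 = 6 ✓, 523 mod 7 = 5 ✓.

x ≡ 523 (mod 693).


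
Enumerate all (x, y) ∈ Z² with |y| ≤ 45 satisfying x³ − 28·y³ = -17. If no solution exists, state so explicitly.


The equation is x³ - 28y³ = -17. For fixed y, x³ = 28·y³ − 17, so a solution requires the RHS to be a perfect cube.
Strategy: iterate y from -45 to 45, compute RHS = 28·y³ − 17, and check whether it is a (positive or negative) perfect cube.
Check small values of y:
  y = 0: RHS = -17 is not a perfect cube.
  y = 1: RHS = 11 is not a perfect cube.
  y = -1: RHS = -45 is not a perfect cube.
  y = 2: RHS = 207 is not a perfect cube.
  y = -2: RHS = -241 is not a perfect cube.
  y = 3: RHS = 739 is not a perfect cube.
  y = -3: RHS = -773 is not a perfect cube.
Continuing the search up to |y| = 45 finds no solutions either.
No (x, y) in the scanned range satisfies the equation.

No integer solutions with |y| ≤ 45.


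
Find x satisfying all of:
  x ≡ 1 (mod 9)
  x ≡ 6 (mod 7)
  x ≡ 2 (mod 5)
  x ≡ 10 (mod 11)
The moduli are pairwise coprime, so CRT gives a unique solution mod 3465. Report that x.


Product of moduli M = 9 · 7 · 5 · 11 = 3465.
Merge one congruence at a time:
  Start: x ≡ 1 (mod 9).
  Combine with x ≡ 6 (mod 7); new modulus lcm = 63.
    Write x = 1 + 9·t and substitute into x ≡ 6 (mod 7): 9·t ≡ 6 − 1 = 5 (mod 7).
    Reduce coefficients mod 7: 2·t ≡ 5 (mod 7).
    The inverse of 2 mod 7 is 4 (since 2·4 = 8 = 1·7 + 1), so t ≡ 4·5 = 20 ≡ 6 (mod 7).
    Then x = 1 + 9·6 = 55, valid modulo lcm(9, 7) = 63: x ≡ 55 (mod 63).
  Combine with x ≡ 2 (mod 5); new modulus lcm = 315.
    Write x = 55 + 63·t and substitute into x ≡ 2 (mod 5): 63·t ≡ 2 − 55 = -53 (mod 5).
    Reduce coefficients mod 5: 3·t ≡ 2 (mod 5).
    The inverse of 3 mod 5 is 2 (since 3·2 = 6 = 1·5 + 1), so t ≡ 2·2 = 4 ≡ 4 (mod 5).
    Then x = 55 + 63·4 = 307, valid modulo lcm(63, 5) = 315: x ≡ 307 (mod 315).
  Combine with x ≡ 10 (mod 11); new modulus lcm = 3465.
    Write x = 307 + 315·t and substitute into x ≡ 10 (mod 11): 315·t ≡ 10 − 307 = -297 (mod 11).
    Reduce coefficients mod 11: 7·t ≡ 0 (mod 11).
    The inverse of 7 mod 11 is 8 (since 7·8 = 56 = 5·11 + 1), so t ≡ 8·0 = 0 ≡ 0 (mod 11).
    Then x = 307 + 315·0 = 307, valid modulo lcm(315, 11) = 3465: x ≡ 307 (mod 3465).
Verify against each original: 307 mod 9 = 1, 307 mod 7 = 6, 307 mod 5 = 2, 307 mod 11 = 10.

x ≡ 307 (mod 3465).


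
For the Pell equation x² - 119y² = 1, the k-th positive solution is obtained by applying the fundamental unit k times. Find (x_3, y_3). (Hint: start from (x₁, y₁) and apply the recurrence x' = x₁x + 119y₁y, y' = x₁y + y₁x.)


Step 1: Find the fundamental solution (x₁, y₁) of x² - 119y² = 1.
  Expand √119 as a continued fraction. a₀ = ⌊√119⌋ = 10; iterate m_{k+1} = d_k·a_k − m_k, d_{k+1} = (119 − m_{k+1}²)/d_k, a_{k+1} = ⌊(a₀ + m_{k+1})/d_{k+1}⌋ (starting m₀ = 0, d₀ = 1), with convergents p_k = a_k·p_{k-1} + p_{k-2}, q_k = a_k·q_{k-1} + q_{k-2} (p₋₁ = 1, q₋₁ = 0):
  k = 0: a₀ = 10; p₀/q₀ = 10/1; p₀² − 119·q₀² = 100 − 119 = -19.
  k = 1: m = 10, d = 19, a = ⌊(10 + 10)/19⌋ = 1; p/q = (1·10 + 1)/(1·1 + 0) = 11/1; p² − 119·q² = 121 − 119 = 2.
  k = 2: m = 9, d = 2, a = ⌊(10 + 9)/2⌋ = 9; p/q = (9·11 + 10)/(9·1 + 1) = 109/10; p² − 119·q² = 11881 − 11900 = -19.
  k = 3: m = 9, d = 19, a = ⌊(10 + 9)/19⌋ = 1; p/q = (1·109 + 11)/(1·10 + 1) = 120/11; p² − 119·q² = 14400 − 14399 = 1.
  The first convergent with p² − 119·q² = 1 gives the fundamental solution (x₁, y₁) = (120, 11).
Step 2: Apply the recurrence (x_{n+1}, y_{n+1}) = (x₁x_n + 119y₁y_n, x₁y_n + y₁x_n) repeatedly.
  From (x_1, y_1) = (120, 11): x_2 = 120·120 + 119·11·11 = 28799; y_2 = 120·11 + 11·120 = 2640.
  From (x_2, y_2) = (28799, 2640): x_3 = 120·28799 + 119·11·2640 = 6911640; y_3 = 120·2640 + 11·28799 = 633589.
Step 3: Verify x_3² - 119·y_3² = 47770767489600 - 47770767489599 = 1 (should be 1). ✓

(x_1, y_1) = (120, 11); (x_3, y_3) = (6911640, 633589).


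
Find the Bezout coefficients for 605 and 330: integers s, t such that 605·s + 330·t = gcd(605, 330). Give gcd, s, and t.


Euclidean algorithm on (605, 330) — divide until remainder is 0:
  605 = 1 · 330 + 275
  330 = 1 · 275 + 55
  275 = 5 · 55 + 0
gcd(605, 330) = 55.
Track Bezout coefficients alongside the remainders: start with r₀ = 605 = a·1 + b·0 (s = 1, t = 0) and r₁ = 330 = a·0 + b·1 (s = 0, t = 1); each new remainder r_{k+1} = r_{k-1} − q_k·r_k inherits s_{k+1} = s_{k-1} − q_k·s_k, t_{k+1} = t_{k-1} − q_k·t_k, so r_k = a·s_k + b·t_k at every step:
  q = 1: r = 275, s = 1 − 1·0 = 1, t = 0 − 1·1 = -1  (check: 605·1 + 330·(-1) = 275)
  q = 1: r = 55, s = 0 − 1·1 = -1, t = 1 − 1·(-1) = 2  (check: 605·(-1) + 330·2 = 55)
The row with r = 55 (the gcd) gives the Bezout coefficients s = -1, t = 2.
Result: 605 · (-1) + 330 · (2) = 55.

gcd(605, 330) = 55; s = -1, t = 2 (check: 605·(-1) + 330·2 = 55).


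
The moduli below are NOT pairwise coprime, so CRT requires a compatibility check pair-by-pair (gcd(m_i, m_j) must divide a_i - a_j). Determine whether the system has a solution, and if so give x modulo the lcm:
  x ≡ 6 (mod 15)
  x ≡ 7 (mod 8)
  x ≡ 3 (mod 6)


Moduli 15, 8, 6 are not pairwise coprime, so CRT works modulo lcm(m_i) when all pairwise compatibility conditions hold.
Pairwise compatibility: gcd(m_i, m_j) must divide a_i - a_j for every pair.
Merge one congruence at a time:
  Start: x ≡ 6 (mod 15).
  Combine with x ≡ 7 (mod 8): gcd(15, 8) = 1; 7 - 6 = 1, which IS divisible by 1, so compatible.
    Write x = 6 + 15·t and substitute into x ≡ 7 (mod 8): 15·t ≡ 7 − 6 = 1 (mod 8).
    Reduce coefficients mod 8: 7·t ≡ 1 (mod 8).
    The inverse of 7 mod 8 is 7 (since 7·7 = 49 = 6·8 + 1), so t ≡ 7·1 = 7 ≡ 7 (mod 8).
    Then x = 6 + 15·7 = 111, valid modulo lcm(15, 8) = 120: x ≡ 111 (mod 120).
  Combine with x ≡ 3 (mod 6): gcd(120, 6) = 6; 3 - 111 = -108, which IS divisible by 6, so compatible.
    Write x = 111 + 120·t and substitute into x ≡ 3 (mod 6): 120·t ≡ 3 − 111 = -108 (mod 6).
    Divide the congruence (and modulus) by g = 6: 20·t ≡ -18 (mod 1).
    Modulo 1 every t works; take t = 0.
    Then x = 111 + 120·0 = 111, valid modulo lcm(120, 6) = 120: x ≡ 111 (mod 120).
Verify: 111 mod 15 = 6, 111 mod 8 = 7, 111 mod 6 = 3.

x ≡ 111 (mod 120).


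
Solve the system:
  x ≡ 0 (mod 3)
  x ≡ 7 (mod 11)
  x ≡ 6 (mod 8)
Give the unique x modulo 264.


Moduli 3, 11, 8 are pairwise coprime; by CRT there is a unique solution modulo M = 3 · 11 · 8 = 264.
Solve pairwise, accumulating the modulus:
  Start with x ≡ 0 (mod 3).
  Combine with x ≡ 7 (mod 11): since gcd(3, 11) = 1, we get a unique residue mod 33.
    Write x = 0 + 3·t and substitute into x ≡ 7 (mod 11): 3·t ≡ 7 − 0 = 7 (mod 11).
    The inverse of 3 mod 11 is 4 (since 3·4 = 12 = 1·11 + 1), so t ≡ 4·7 = 28 ≡ 6 (mod 11).
    Then x = 0 + 3·6 = 18, valid modulo lcm(3, 11) = 33: x ≡ 18 (mod 33).
  Combine with x ≡ 6 (mod 8): since gcd(33, 8) = 1, we get a unique residue mod 264.
    Write x = 18 + 33·t and substitute into x ≡ 6 (mod 8): 33·t ≡ 6 − 18 = -12 (mod 8).
    Reduce coefficients mod 8: 1·t ≡ 4 (mod 8).
    So t ≡ 4 (mod 8).
    Then x = 18 + 33·4 = 150, valid modulo lcm(33, 8) = 264: x ≡ 150 (mod 264).
Verify: 150 mod 3 = 0 ✓, 150 mod 11 = 7 ✓, 150 mod 8 = 6 ✓.

x ≡ 150 (mod 264).


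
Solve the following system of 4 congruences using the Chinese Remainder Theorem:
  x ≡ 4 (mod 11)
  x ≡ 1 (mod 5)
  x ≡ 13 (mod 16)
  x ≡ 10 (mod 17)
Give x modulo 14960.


Product of moduli M = 11 · 5 · 16 · 17 = 14960.
Merge one congruence at a time:
  Start: x ≡ 4 (mod 11).
  Combine with x ≡ 1 (mod 5); new modulus lcm = 55.
    Write x = 4 + 11·t and substitute into x ≡ 1 (mod 5): 11·t ≡ 1 − 4 = -3 (mod 5).
    Reduce coefficients mod 5: 1·t ≡ 2 (mod 5).
    So t ≡ 2 (mod 5).
    Then x = 4 + 11·2 = 26, valid modulo lcm(11, 5) = 55: x ≡ 26 (mod 55).
  Combine with x ≡ 13 (mod 16); new modulus lcm = 880.
    Write x = 26 + 55·t and substitute into x ≡ 13 (mod 16): 55·t ≡ 13 − 26 = -13 (mod 16).
    Reduce coefficients mod 16: 7·t ≡ 3 (mod 16).
    The inverse of 7 mod 16 is 7 (since 7·7 = 49 = 3·16 + 1), so t ≡ 7·3 = 21 ≡ 5 (mod 16).
    Then x = 26 + 55·5 = 301, valid modulo lcm(55, 16) = 880: x ≡ 301 (mod 880).
  Combine with x ≡ 10 (mod 17); new modulus lcm = 14960.
    Write x = 301 + 880·t and substitute into x ≡ 10 (mod 17): 880·t ≡ 10 − 301 = -291 (mod 17).
    Reduce coefficients mod 17: 13·t ≡ 15 (mod 17).
    The inverse of 13 mod 17 is 4 (since 13·4 = 52 = 3·17 + 1), so t ≡ 4·15 = 60 ≡ 9 (mod 17).
    Then x = 301 + 880·9 = 8221, valid modulo lcm(880, 17) = 14960: x ≡ 8221 (mod 14960).
Verify against each original: 8221 mod 11 = 4, 8221 mod 5 = 1, 8221 mod 16 = 13, 8221 mod 17 = 10.

x ≡ 8221 (mod 14960).


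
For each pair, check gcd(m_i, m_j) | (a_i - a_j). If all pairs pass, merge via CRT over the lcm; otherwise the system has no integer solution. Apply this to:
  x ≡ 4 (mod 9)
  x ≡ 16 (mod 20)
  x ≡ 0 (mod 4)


Moduli 9, 20, 4 are not pairwise coprime, so CRT works modulo lcm(m_i) when all pairwise compatibility conditions hold.
Pairwise compatibility: gcd(m_i, m_j) must divide a_i - a_j for every pair.
Merge one congruence at a time:
  Start: x ≡ 4 (mod 9).
  Combine with x ≡ 16 (mod 20): gcd(9, 20) = 1; 16 - 4 = 12, which IS divisible by 1, so compatible.
    Write x = 4 + 9·t and substitute into x ≡ 16 (mod 20): 9·t ≡ 16 − 4 = 12 (mod 20).
    The inverse of 9 mod 20 is 9 (since 9·9 = 81 = 4·20 + 1), so t ≡ 9·12 = 108 ≡ 8 (mod 20).
    Then x = 4 + 9·8 = 76, valid modulo lcm(9, 20) = 180: x ≡ 76 (mod 180).
  Combine with x ≡ 0 (mod 4): gcd(180, 4) = 4; 0 - 76 = -76, which IS divisible by 4, so compatible.
    Write x = 76 + 180·t and substitute into x ≡ 0 (mod 4): 180·t ≡ 0 − 76 = -76 (mod 4).
    Divide the congruence (and modulus) by g = 4: 45·t ≡ -19 (mod 1).
    Modulo 1 every t works; take t = 0.
    Then x = 76 + 180·0 = 76, valid modulo lcm(180, 4) = 180: x ≡ 76 (mod 180).
Verify: 76 mod 9 = 4, 76 mod 20 = 16, 76 mod 4 = 0.

x ≡ 76 (mod 180).


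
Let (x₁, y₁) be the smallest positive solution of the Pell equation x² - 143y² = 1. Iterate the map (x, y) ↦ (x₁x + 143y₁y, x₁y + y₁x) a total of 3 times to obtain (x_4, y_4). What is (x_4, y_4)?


Step 1: Find the fundamental solution (x₁, y₁) of x² - 143y² = 1.
  Expand √143 as a continued fraction. a₀ = ⌊√143⌋ = 11; iterate m_{k+1} = d_k·a_k − m_k, d_{k+1} = (143 − m_{k+1}²)/d_k, a_{k+1} = ⌊(a₀ + m_{k+1})/d_{k+1}⌋ (starting m₀ = 0, d₀ = 1), with convergents p_k = a_k·p_{k-1} + p_{k-2}, q_k = a_k·q_{k-1} + q_{k-2} (p₋₁ = 1, q₋₁ = 0):
  k = 0: a₀ = 11; p₀/q₀ = 11/1; p₀² − 143·q₀² = 121 − 143 = -22.
  k = 1: m = 11, d = 22, a = ⌊(11 + 11)/22⌋ = 1; p/q = (1·11 + 1)/(1·1 + 0) = 12/1; p² − 143·q² = 144 − 143 = 1.
  The first convergent with p² − 143·q² = 1 gives the fundamental solution (x₁, y₁) = (12, 1).
Step 2: Apply the recurrence (x_{n+1}, y_{n+1}) = (x₁x_n + 143y₁y_n, x₁y_n + y₁x_n) repeatedly.
  From (x_1, y_1) = (12, 1): x_2 = 12·12 + 143·1·1 = 287; y_2 = 12·1 + 1·12 = 24.
  From (x_2, y_2) = (287, 24): x_3 = 12·287 + 143·1·24 = 6876; y_3 = 12·24 + 1·287 = 575.
  From (x_3, y_3) = (6876, 575): x_4 = 12·6876 + 143·1·575 = 164737; y_4 = 12·575 + 1·6876 = 13776.
Step 3: Verify x_4² - 143·y_4² = 27138279169 - 27138279168 = 1 (should be 1). ✓

(x_1, y_1) = (12, 1); (x_4, y_4) = (164737, 13776).


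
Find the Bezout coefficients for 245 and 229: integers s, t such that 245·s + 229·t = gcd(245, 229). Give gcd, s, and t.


Euclidean algorithm on (245, 229) — divide until remainder is 0:
  245 = 1 · 229 + 16
  229 = 14 · 16 + 5
  16 = 3 · 5 + 1
  5 = 5 · 1 + 0
gcd(245, 229) = 1.
Track Bezout coefficients alongside the remainders: start with r₀ = 245 = a·1 + b·0 (s = 1, t = 0) and r₁ = 229 = a·0 + b·1 (s = 0, t = 1); each new remainder r_{k+1} = r_{k-1} − q_k·r_k inherits s_{k+1} = s_{k-1} − q_k·s_k, t_{k+1} = t_{k-1} − q_k·t_k, so r_k = a·s_k + b·t_k at every step:
  q = 1: r = 16, s = 1 − 1·0 = 1, t = 0 − 1·1 = -1  (check: 245·1 + 229·(-1) = 16)
  q = 14: r = 5, s = 0 − 14·1 = -14, t = 1 − 14·(-1) = 15  (check: 245·(-14) + 229·15 = 5)
  q = 3: r = 1, s = 1 − 3·(-14) = 43, t = -1 − 3·15 = -46  (check: 245·43 + 229·(-46) = 1)
The row with r = 1 (the gcd) gives the Bezout coefficients s = 43, t = -46.
Result: 245 · (43) + 229 · (-46) = 1.

gcd(245, 229) = 1; s = 43, t = -46 (check: 245·43 + 229·(-46) = 1).


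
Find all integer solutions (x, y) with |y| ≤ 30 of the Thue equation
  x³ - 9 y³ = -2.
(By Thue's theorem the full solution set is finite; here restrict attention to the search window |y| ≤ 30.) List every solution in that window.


The equation is x³ - 9y³ = -2. For fixed y, x³ = 9·y³ − 2, so a solution requires the RHS to be a perfect cube.
Strategy: iterate y from -30 to 30, compute RHS = 9·y³ − 2, and check whether it is a (positive or negative) perfect cube.
Check small values of y:
  y = 0: RHS = -2 is not a perfect cube.
  y = 1: RHS = 7 is not a perfect cube.
  y = -1: RHS = -11 is not a perfect cube.
  y = 2: RHS = 70 is not a perfect cube.
  y = -2: RHS = -74 is not a perfect cube.
  y = 3: RHS = 241 is not a perfect cube.
  y = -3: RHS = -245 is not a perfect cube.
Continuing the search up to |y| = 30 finds no solutions either.
No (x, y) in the scanned range satisfies the equation.

No integer solutions with |y| ≤ 30.


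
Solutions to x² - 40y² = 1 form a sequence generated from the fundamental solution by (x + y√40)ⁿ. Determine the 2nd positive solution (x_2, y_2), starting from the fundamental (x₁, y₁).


Step 1: Find the fundamental solution (x₁, y₁) of x² - 40y² = 1.
  Expand √40 as a continued fraction. a₀ = ⌊√40⌋ = 6; iterate m_{k+1} = d_k·a_k − m_k, d_{k+1} = (40 − m_{k+1}²)/d_k, a_{k+1} = ⌊(a₀ + m_{k+1})/d_{k+1}⌋ (starting m₀ = 0, d₀ = 1), with convergents p_k = a_k·p_{k-1} + p_{k-2}, q_k = a_k·q_{k-1} + q_{k-2} (p₋₁ = 1, q₋₁ = 0):
  k = 0: a₀ = 6; p₀/q₀ = 6/1; p₀² − 40·q₀² = 36 − 40 = -4.
  k = 1: m = 6, d = 4, a = ⌊(6 + 6)/4⌋ = 3; p/q = (3·6 + 1)/(3·1 + 0) = 19/3; p² − 40·q² = 361 − 360 = 1.
  The first convergent with p² − 40·q² = 1 gives the fundamental solution (x₁, y₁) = (19, 3).
Step 2: Apply the recurrence (x_{n+1}, y_{n+1}) = (x₁x_n + 40y₁y_n, x₁y_n + y₁x_n) repeatedly.
  From (x_1, y_1) = (19, 3): x_2 = 19·19 + 40·3·3 = 721; y_2 = 19·3 + 3·19 = 114.
Step 3: Verify x_2² - 40·y_2² = 519841 - 519840 = 1 (should be 1). ✓

(x_1, y_1) = (19, 3); (x_2, y_2) = (721, 114).


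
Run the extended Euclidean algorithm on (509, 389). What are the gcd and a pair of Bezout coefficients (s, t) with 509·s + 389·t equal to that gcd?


Euclidean algorithm on (509, 389) — divide until remainder is 0:
  509 = 1 · 389 + 120
  389 = 3 · 120 + 29
  120 = 4 · 29 + 4
  29 = 7 · 4 + 1
  4 = 4 · 1 + 0
gcd(509, 389) = 1.
Track Bezout coefficients alongside the remainders: start with r₀ = 509 = a·1 + b·0 (s = 1, t = 0) and r₁ = 389 = a·0 + b·1 (s = 0, t = 1); each new remainder r_{k+1} = r_{k-1} − q_k·r_k inherits s_{k+1} = s_{k-1} − q_k·s_k, t_{k+1} = t_{k-1} − q_k·t_k, so r_k = a·s_k + b·t_k at every step:
  q = 1: r = 120, s = 1 − 1·0 = 1, t = 0 − 1·1 = -1  (check: 509·1 + 389·(-1) = 120)
  q = 3: r = 29, s = 0 − 3·1 = -3, t = 1 − 3·(-1) = 4  (check: 509·(-3) + 389·4 = 29)
  q = 4: r = 4, s = 1 − 4·(-3) = 13, t = -1 − 4·4 = -17  (check: 509·13 + 389·(-17) = 4)
  q = 7: r = 1, s = -3 − 7·13 = -94, t = 4 − 7·(-17) = 123  (check: 509·(-94) + 389·123 = 1)
The row with r = 1 (the gcd) gives the Bezout coefficients s = -94, t = 123.
Result: 509 · (-94) + 389 · (123) = 1.

gcd(509, 389) = 1; s = -94, t = 123 (check: 509·(-94) + 389·123 = 1).


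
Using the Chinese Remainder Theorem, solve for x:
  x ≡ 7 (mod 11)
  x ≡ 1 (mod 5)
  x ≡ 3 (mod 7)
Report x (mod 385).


Moduli 11, 5, 7 are pairwise coprime; by CRT there is a unique solution modulo M = 11 · 5 · 7 = 385.
Solve pairwise, accumulating the modulus:
  Start with x ≡ 7 (mod 11).
  Combine with x ≡ 1 (mod 5): since gcd(11, 5) = 1, we get a unique residue mod 55.
    Write x = 7 + 11·t and substitute into x ≡ 1 (mod 5): 11·t ≡ 1 − 7 = -6 (mod 5).
    Reduce coefficients mod 5: 1·t ≡ 4 (mod 5).
    So t ≡ 4 (mod 5).
    Then x = 7 + 11·4 = 51, valid modulo lcm(11, 5) = 55: x ≡ 51 (mod 55).
  Combine with x ≡ 3 (mod 7): since gcd(55, 7) = 1, we get a unique residue mod 385.
    Write x = 51 + 55·t and substitute into x ≡ 3 (mod 7): 55·t ≡ 3 − 51 = -48 (mod 7).
    Reduce coefficients mod 7: 6·t ≡ 1 (mod 7).
    The inverse of 6 mod 7 is 6 (since 6·6 = 36 = 5·7 + 1), so t ≡ 6·1 = 6 ≡ 6 (mod 7).
    Then x = 51 + 55·6 = 381, valid modulo lcm(55, 7) = 385: x ≡ 381 (mod 385).
Verify: 381 mod 11 = 7 ✓, 381 mod 5 = 1 ✓, 381 mod 7 = 3 ✓.

x ≡ 381 (mod 385).


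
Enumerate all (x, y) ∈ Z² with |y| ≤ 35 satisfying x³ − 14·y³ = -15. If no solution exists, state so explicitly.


The equation is x³ - 14y³ = -15. For fixed y, x³ = 14·y³ − 15, so a solution requires the RHS to be a perfect cube.
Strategy: iterate y from -35 to 35, compute RHS = 14·y³ − 15, and check whether it is a (positive or negative) perfect cube.
Check small values of y:
  y = 0: RHS = -15 is not a perfect cube.
  y = 1: RHS = -1 = (-1)³ ⇒ x = -1 works.
  y = -1: RHS = -29 is not a perfect cube.
  y = 2: RHS = 97 is not a perfect cube.
  y = -2: RHS = -127 is not a perfect cube.
  y = 3: RHS = 363 is not a perfect cube.
  y = -3: RHS = -393 is not a perfect cube.
Continuing the search up to |y| = 35 finds no further solutions beyond those listed.
Collected solutions: (-1, 1).

Solutions (with |y| ≤ 35): (-1, 1).


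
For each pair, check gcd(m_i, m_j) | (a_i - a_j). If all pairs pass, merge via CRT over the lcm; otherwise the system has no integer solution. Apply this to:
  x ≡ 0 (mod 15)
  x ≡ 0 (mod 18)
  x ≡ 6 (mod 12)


Moduli 15, 18, 12 are not pairwise coprime, so CRT works modulo lcm(m_i) when all pairwise compatibility conditions hold.
Pairwise compatibility: gcd(m_i, m_j) must divide a_i - a_j for every pair.
Merge one congruence at a time:
  Start: x ≡ 0 (mod 15).
  Combine with x ≡ 0 (mod 18): gcd(15, 18) = 3; 0 - 0 = 0, which IS divisible by 3, so compatible.
    Write x = 0 + 15·t and substitute into x ≡ 0 (mod 18): 15·t ≡ 0 − 0 = 0 (mod 18).
    Divide the congruence (and modulus) by g = 3: 5·t ≡ 0 (mod 6).
    The inverse of 5 mod 6 is 5 (since 5·5 = 25 = 4·6 + 1), so t ≡ 5·0 = 0 ≡ 0 (mod 6).
    Then x = 0 + 15·0 = 0, valid modulo lcm(15, 18) = 90: x ≡ 0 (mod 90).
  Combine with x ≡ 6 (mod 12): gcd(90, 12) = 6; 6 - 0 = 6, which IS divisible by 6, so compatible.
    Write x = 0 + 90·t and substitute into x ≡ 6 (mod 12): 90·t ≡ 6 − 0 = 6 (mod 12).
    Divide the congruence (and modulus) by g = 6: 15·t ≡ 1 (mod 2).
    Reduce coefficients mod 2: 1·t ≡ 1 (mod 2).
    So t ≡ 1 (mod 2).
    Then x = 0 + 90·1 = 90, valid modulo lcm(90, 12) = 180: x ≡ 90 (mod 180).
Verify: 90 mod 15 = 0, 90 mod 18 = 0, 90 mod 12 = 6.

x ≡ 90 (mod 180).


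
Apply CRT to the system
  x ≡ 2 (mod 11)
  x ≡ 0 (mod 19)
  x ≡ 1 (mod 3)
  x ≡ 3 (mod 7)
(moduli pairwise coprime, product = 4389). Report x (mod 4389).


Product of moduli M = 11 · 19 · 3 · 7 = 4389.
Merge one congruence at a time:
  Start: x ≡ 2 (mod 11).
  Combine with x ≡ 0 (mod 19); new modulus lcm = 209.
    Write x = 2 + 11·t and substitute into x ≡ 0 (mod 19): 11·t ≡ 0 − 2 = -2 (mod 19).
    Reduce coefficients mod 19: 11·t ≡ 17 (mod 19).
    The inverse of 11 mod 19 is 7 (since 11·7 = 77 = 4·19 + 1), so t ≡ 7·17 = 119 ≡ 5 (mod 19).
    Then x = 2 + 11·5 = 57, valid modulo lcm(11, 19) = 209: x ≡ 57 (mod 209).
  Combine with x ≡ 1 (mod 3); new modulus lcm = 627.
    Write x = 57 + 209·t and substitute into x ≡ 1 (mod 3): 209·t ≡ 1 − 57 = -56 (mod 3).
    Reduce coefficients mod 3: 2·t ≡ 1 (mod 3).
    The inverse of 2 mod 3 is 2 (since 2·2 = 4 = 1·3 + 1), so t ≡ 2·1 = 2 ≡ 2 (mod 3).
    Then x = 57 + 209·2 = 475, valid modulo lcm(209, 3) = 627: x ≡ 475 (mod 627).
  Combine with x ≡ 3 (mod 7); new modulus lcm = 4389.
    Write x = 475 + 627·t and substitute into x ≡ 3 (mod 7): 627·t ≡ 3 − 475 = -472 (mod 7).
    Reduce coefficients mod 7: 4·t ≡ 4 (mod 7).
    The inverse of 4 mod 7 is 2 (since 4·2 = 8 = 1·7 + 1), so t ≡ 2·4 = 8 ≡ 1 (mod 7).
    Then x = 475 + 627·1 = 1102, valid modulo lcm(627, 7) = 4389: x ≡ 1102 (mod 4389).
Verify against each original: 1102 mod 11 = 2, 1102 mod 19 = 0, 1102 mod 3 = 1, 1102 mod 7 = 3.

x ≡ 1102 (mod 4389).


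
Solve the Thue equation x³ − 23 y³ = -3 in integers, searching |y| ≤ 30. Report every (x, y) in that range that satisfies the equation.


The equation is x³ - 23y³ = -3. For fixed y, x³ = 23·y³ − 3, so a solution requires the RHS to be a perfect cube.
Strategy: iterate y from -30 to 30, compute RHS = 23·y³ − 3, and check whether it is a (positive or negative) perfect cube.
Check small values of y:
  y = 0: RHS = -3 is not a perfect cube.
  y = 1: RHS = 20 is not a perfect cube.
  y = -1: RHS = -26 is not a perfect cube.
  y = 2: RHS = 181 is not a perfect cube.
  y = -2: RHS = -187 is not a perfect cube.
  y = 3: RHS = 618 is not a perfect cube.
  y = -3: RHS = -624 is not a perfect cube.
Continuing the search up to |y| = 30 finds no solutions either.
No (x, y) in the scanned range satisfies the equation.

No integer solutions with |y| ≤ 30.


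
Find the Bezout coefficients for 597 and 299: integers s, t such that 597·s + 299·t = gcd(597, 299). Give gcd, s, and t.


Euclidean algorithm on (597, 299) — divide until remainder is 0:
  597 = 1 · 299 + 298
  299 = 1 · 298 + 1
  298 = 298 · 1 + 0
gcd(597, 299) = 1.
Track Bezout coefficients alongside the remainders: start with r₀ = 597 = a·1 + b·0 (s = 1, t = 0) and r₁ = 299 = a·0 + b·1 (s = 0, t = 1); each new remainder r_{k+1} = r_{k-1} − q_k·r_k inherits s_{k+1} = s_{k-1} − q_k·s_k, t_{k+1} = t_{k-1} − q_k·t_k, so r_k = a·s_k + b·t_k at every step:
  q = 1: r = 298, s = 1 − 1·0 = 1, t = 0 − 1·1 = -1  (check: 597·1 + 299·(-1) = 298)
  q = 1: r = 1, s = 0 − 1·1 = -1, t = 1 − 1·(-1) = 2  (check: 597·(-1) + 299·2 = 1)
The row with r = 1 (the gcd) gives the Bezout coefficients s = -1, t = 2.
Result: 597 · (-1) + 299 · (2) = 1.

gcd(597, 299) = 1; s = -1, t = 2 (check: 597·(-1) + 299·2 = 1).


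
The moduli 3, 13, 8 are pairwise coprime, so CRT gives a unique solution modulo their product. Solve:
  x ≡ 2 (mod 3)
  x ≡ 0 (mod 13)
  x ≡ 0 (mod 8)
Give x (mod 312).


Moduli 3, 13, 8 are pairwise coprime; by CRT there is a unique solution modulo M = 3 · 13 · 8 = 312.
Solve pairwise, accumulating the modulus:
  Start with x ≡ 2 (mod 3).
  Combine with x ≡ 0 (mod 13): since gcd(3, 13) = 1, we get a unique residue mod 39.
    Write x = 2 + 3·t and substitute into x ≡ 0 (mod 13): 3·t ≡ 0 − 2 = -2 (mod 13).
    Reduce coefficients mod 13: 3·t ≡ 11 (mod 13).
    The inverse of 3 mod 13 is 9 (since 3·9 = 27 = 2·13 + 1), so t ≡ 9·11 = 99 ≡ 8 (mod 13).
    Then x = 2 + 3·8 = 26, valid modulo lcm(3, 13) = 39: x ≡ 26 (mod 39).
  Combine with x ≡ 0 (mod 8): since gcd(39, 8) = 1, we get a unique residue mod 312.
    Write x = 26 + 39·t and substitute into x ≡ 0 (mod 8): 39·t ≡ 0 − 26 = -26 (mod 8).
    Reduce coefficients mod 8: 7·t ≡ 6 (mod 8).
    The inverse of 7 mod 8 is 7 (since 7·7 = 49 = 6·8 + 1), so t ≡ 7·6 = 42 ≡ 2 (mod 8).
    Then x = 26 + 39·2 = 104, valid modulo lcm(39, 8) = 312: x ≡ 104 (mod 312).
Verify: 104 mod 3 = 2 ✓, 104 mod 13 = 0 ✓, 104 mod 8 = 0 ✓.

x ≡ 104 (mod 312).


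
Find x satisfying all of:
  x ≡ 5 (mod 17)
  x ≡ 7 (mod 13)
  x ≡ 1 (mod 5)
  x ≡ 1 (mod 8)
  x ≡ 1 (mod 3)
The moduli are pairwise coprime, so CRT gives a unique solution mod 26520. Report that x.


Product of moduli M = 17 · 13 · 5 · 8 · 3 = 26520.
Merge one congruence at a time:
  Start: x ≡ 5 (mod 17).
  Combine with x ≡ 7 (mod 13); new modulus lcm = 221.
    Write x = 5 + 17·t and substitute into x ≡ 7 (mod 13): 17·t ≡ 7 − 5 = 2 (mod 13).
    Reduce coefficients mod 13: 4·t ≡ 2 (mod 13).
    The inverse of 4 mod 13 is 10 (since 4·10 = 40 = 3·13 + 1), so t ≡ 10·2 = 20 ≡ 7 (mod 13).
    Then x = 5 + 17·7 = 124, valid modulo lcm(17, 13) = 221: x ≡ 124 (mod 221).
  Combine with x ≡ 1 (mod 5); new modulus lcm = 1105.
    Write x = 124 + 221·t and substitute into x ≡ 1 (mod 5): 221·t ≡ 1 − 124 = -123 (mod 5).
    Reduce coefficients mod 5: 1·t ≡ 2 (mod 5).
    So t ≡ 2 (mod 5).
    Then x = 124 + 221·2 = 566, valid modulo lcm(221, 5) = 1105: x ≡ 566 (mod 1105).
  Combine with x ≡ 1 (mod 8); new modulus lcm = 8840.
    Write x = 566 + 1105·t and substitute into x ≡ 1 (mod 8): 1105·t ≡ 1 − 566 = -565 (mod 8).
    Reduce coefficients mod 8: 1·t ≡ 3 (mod 8).
    So t ≡ 3 (mod 8).
    Then x = 566 + 1105·3 = 3881, valid modulo lcm(1105, 8) = 8840: x ≡ 3881 (mod 8840).
  Combine with x ≡ 1 (mod 3); new modulus lcm = 26520.
    Write x = 3881 + 8840·t and substitute into x ≡ 1 (mod 3): 8840·t ≡ 1 − 3881 = -3880 (mod 3).
    Reduce coefficients mod 3: 2·t ≡ 2 (mod 3).
    The inverse of 2 mod 3 is 2 (since 2·2 = 4 = 1·3 + 1), so t ≡ 2·2 = 4 ≡ 1 (mod 3).
    Then x = 3881 + 8840·1 = 12721, valid modulo lcm(8840, 3) = 26520: x ≡ 12721 (mod 26520).
Verify against each original: 12721 mod 17 = 5, 12721 mod 13 = 7, 12721 mod 5 = 1, 12721 mod 8 = 1, 12721 mod 3 = 1.

x ≡ 12721 (mod 26520).


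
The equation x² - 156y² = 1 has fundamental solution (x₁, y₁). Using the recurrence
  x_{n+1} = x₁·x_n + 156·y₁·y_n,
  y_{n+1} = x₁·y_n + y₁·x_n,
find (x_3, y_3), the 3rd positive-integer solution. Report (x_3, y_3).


Step 1: Find the fundamental solution (x₁, y₁) of x² - 156y² = 1.
  Expand √156 as a continued fraction. a₀ = ⌊√156⌋ = 12; iterate m_{k+1} = d_k·a_k − m_k, d_{k+1} = (156 − m_{k+1}²)/d_k, a_{k+1} = ⌊(a₀ + m_{k+1})/d_{k+1}⌋ (starting m₀ = 0, d₀ = 1), with convergents p_k = a_k·p_{k-1} + p_{k-2}, q_k = a_k·q_{k-1} + q_{k-2} (p₋₁ = 1, q₋₁ = 0):
  k = 0: a₀ = 12; p₀/q₀ = 12/1; p₀² − 156·q₀² = 144 − 156 = -12.
  k = 1: m = 12, d = 12, a = ⌊(12 + 12)/12⌋ = 2; p/q = (2·12 + 1)/(2·1 + 0) = 25/2; p² − 156·q² = 625 − 624 = 1.
  The first convergent with p² − 156·q² = 1 gives the fundamental solution (x₁, y₁) = (25, 2).
Step 2: Apply the recurrence (x_{n+1}, y_{n+1}) = (x₁x_n + 156y₁y_n, x₁y_n + y₁x_n) repeatedly.
  From (x_1, y_1) = (25, 2): x_2 = 25·25 + 156·2·2 = 1249; y_2 = 25·2 + 2·25 = 100.
  From (x_2, y_2) = (1249, 100): x_3 = 25·1249 + 156·2·100 = 62425; y_3 = 25·100 + 2·1249 = 4998.
Step 3: Verify x_3² - 156·y_3² = 3896880625 - 3896880624 = 1 (should be 1). ✓

(x_1, y_1) = (25, 2); (x_3, y_3) = (62425, 4998).


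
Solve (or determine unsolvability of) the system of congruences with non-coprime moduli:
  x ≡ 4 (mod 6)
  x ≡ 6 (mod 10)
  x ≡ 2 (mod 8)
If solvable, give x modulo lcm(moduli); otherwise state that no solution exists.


Moduli 6, 10, 8 are not pairwise coprime, so CRT works modulo lcm(m_i) when all pairwise compatibility conditions hold.
Pairwise compatibility: gcd(m_i, m_j) must divide a_i - a_j for every pair.
Merge one congruence at a time:
  Start: x ≡ 4 (mod 6).
  Combine with x ≡ 6 (mod 10): gcd(6, 10) = 2; 6 - 4 = 2, which IS divisible by 2, so compatible.
    Write x = 4 + 6·t and substitute into x ≡ 6 (mod 10): 6·t ≡ 6 − 4 = 2 (mod 10).
    Divide the congruence (and modulus) by g = 2: 3·t ≡ 1 (mod 5).
    The inverse of 3 mod 5 is 2 (since 3·2 = 6 = 1·5 + 1), so t ≡ 2·1 = 2 ≡ 2 (mod 5).
    Then x = 4 + 6·2 = 16, valid modulo lcm(6, 10) = 30: x ≡ 16 (mod 30).
  Combine with x ≡ 2 (mod 8): gcd(30, 8) = 2; 2 - 16 = -14, which IS divisible by 2, so compatible.
    Write x = 16 + 30·t and substitute into x ≡ 2 (mod 8): 30·t ≡ 2 − 16 = -14 (mod 8).
    Divide the congruence (and modulus) by g = 2: 15·t ≡ -7 (mod 4).
    Reduce coefficients mod 4: 3·t ≡ 1 (mod 4).
    The inverse of 3 mod 4 is 3 (since 3·3 = 9 = 2·4 + 1), so t ≡ 3·1 = 3 ≡ 3 (mod 4).
    Then x = 16 + 30·3 = 106, valid modulo lcm(30, 8) = 120: x ≡ 106 (mod 120).
Verify: 106 mod 6 = 4, 106 mod 10 = 6, 106 mod 8 = 2.

x ≡ 106 (mod 120).


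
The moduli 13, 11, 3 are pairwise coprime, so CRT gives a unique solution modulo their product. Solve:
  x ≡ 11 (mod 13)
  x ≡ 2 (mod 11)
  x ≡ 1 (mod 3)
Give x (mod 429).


Moduli 13, 11, 3 are pairwise coprime; by CRT there is a unique solution modulo M = 13 · 11 · 3 = 429.
Solve pairwise, accumulating the modulus:
  Start with x ≡ 11 (mod 13).
  Combine with x ≡ 2 (mod 11): since gcd(13, 11) = 1, we get a unique residue mod 143.
    Write x = 11 + 13·t and substitute into x ≡ 2 (mod 11): 13·t ≡ 2 − 11 = -9 (mod 11).
    Reduce coefficients mod 11: 2·t ≡ 2 (mod 11).
    The inverse of 2 mod 11 is 6 (since 2·6 = 12 = 1·11 + 1), so t ≡ 6·2 = 12 ≡ 1 (mod 11).
    Then x = 11 + 13·1 = 24, valid modulo lcm(13, 11) = 143: x ≡ 24 (mod 143).
  Combine with x ≡ 1 (mod 3): since gcd(143, 3) = 1, we get a unique residue mod 429.
    Write x = 24 + 143·t and substitute into x ≡ 1 (mod 3): 143·t ≡ 1 − 24 = -23 (mod 3).
    Reduce coefficients mod 3: 2·t ≡ 1 (mod 3).
    The inverse of 2 mod 3 is 2 (since 2·2 = 4 = 1·3 + 1), so t ≡ 2·1 = 2 ≡ 2 (mod 3).
    Then x = 24 + 143·2 = 310, valid modulo lcm(143, 3) = 429: x ≡ 310 (mod 429).
Verify: 310 mod 13 = 11 ✓, 310 mod 11 = 2 ✓, 310 mod 3 = 1 ✓.

x ≡ 310 (mod 429).


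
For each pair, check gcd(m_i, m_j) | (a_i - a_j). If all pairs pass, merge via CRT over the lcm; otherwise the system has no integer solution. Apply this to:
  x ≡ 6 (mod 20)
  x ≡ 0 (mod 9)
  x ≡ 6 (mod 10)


Moduli 20, 9, 10 are not pairwise coprime, so CRT works modulo lcm(m_i) when all pairwise compatibility conditions hold.
Pairwise compatibility: gcd(m_i, m_j) must divide a_i - a_j for every pair.
Merge one congruence at a time:
  Start: x ≡ 6 (mod 20).
  Combine with x ≡ 0 (mod 9): gcd(20, 9) = 1; 0 - 6 = -6, which IS divisible by 1, so compatible.
    Write x = 6 + 20·t and substitute into x ≡ 0 (mod 9): 20·t ≡ 0 − 6 = -6 (mod 9).
    Reduce coefficients mod 9: 2·t ≡ 3 (mod 9).
    The inverse of 2 mod 9 is 5 (since 2·5 = 10 = 1·9 + 1), so t ≡ 5·3 = 15 ≡ 6 (mod 9).
    Then x = 6 + 20·6 = 126, valid modulo lcm(20, 9) = 180: x ≡ 126 (mod 180).
  Combine with x ≡ 6 (mod 10): gcd(180, 10) = 10; 6 - 126 = -120, which IS divisible by 10, so compatible.
    Write x = 126 + 180·t and substitute into x ≡ 6 (mod 10): 180·t ≡ 6 − 126 = -120 (mod 10).
    Divide the congruence (and modulus) by g = 10: 18·t ≡ -12 (mod 1).
    Modulo 1 every t works; take t = 0.
    Then x = 126 + 180·0 = 126, valid modulo lcm(180, 10) = 180: x ≡ 126 (mod 180).
Verify: 126 mod 20 = 6, 126 mod 9 = 0, 126 mod 10 = 6.

x ≡ 126 (mod 180).


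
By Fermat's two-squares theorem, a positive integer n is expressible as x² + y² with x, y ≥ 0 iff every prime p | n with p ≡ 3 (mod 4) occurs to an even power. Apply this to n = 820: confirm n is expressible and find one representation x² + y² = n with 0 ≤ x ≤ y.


Step 1: Factor n = 820 = 2^2 · 5 · 41.
Step 2: Check the mod-4 condition on each prime factor: 2 = 2 (special); 5 ≡ 1 (mod 4), exponent 1; 41 ≡ 1 (mod 4), exponent 1.
All primes ≡ 3 (mod 4) appear to even exponent (or don't appear), so by the two-squares theorem n IS expressible as a sum of two squares.
Step 3: Build a representation. Group n = k² · m with k = 2 and m = 5 · 41 = 205 (a product of primes ≡ 1 (mod 4)); a representation of m scales to one of n via (k·x)² + (k·y)² = k²(x² + y²). Each prime p ≡ 1 (mod 4) is itself a sum of two squares; find a² by testing p − a² for a perfect square:
  5: 5 − 1² = 4 = 2² ⇒ 5 = 1² + 2².
  41: 41 − 1² = 40, 41 − 2² = 37, 41 − 3² = 32, 41 − 4² = 25 = 5² ⇒ 41 = 4² + 5².
  Combine using the Brahmagupta–Fibonacci identity (a² + b²)(c² + d²) = (ac − bd)² + (ad + bc)² = (ac + bd)² + (ad − bc)²:
  5 · 41 = 205: from (1² + 2²)(4² + 5²), take (1·4 − 2·5, 1·5 + 2·4) = (4 − 10, 5 + 8) = (-6, 13); dropping signs (only squares matter) gives (6, 13); check 6² + 13² = 36 + 169 = 205 ✓.
  Scale by k = 2: (2·6, 2·13) = (12, 26).
Step 4: Order so x ≤ y and verify: 12² + 26² = 144 + 676 = 820 = n. ✓

n = 820 = 12² + 26² (one valid representation with x ≤ y).


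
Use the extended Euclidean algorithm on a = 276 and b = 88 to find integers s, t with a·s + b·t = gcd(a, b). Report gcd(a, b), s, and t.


Euclidean algorithm on (276, 88) — divide until remainder is 0:
  276 = 3 · 88 + 12
  88 = 7 · 12 + 4
  12 = 3 · 4 + 0
gcd(276, 88) = 4.
Track Bezout coefficients alongside the remainders: start with r₀ = 276 = a·1 + b·0 (s = 1, t = 0) and r₁ = 88 = a·0 + b·1 (s = 0, t = 1); each new remainder r_{k+1} = r_{k-1} − q_k·r_k inherits s_{k+1} = s_{k-1} − q_k·s_k, t_{k+1} = t_{k-1} − q_k·t_k, so r_k = a·s_k + b·t_k at every step:
  q = 3: r = 12, s = 1 − 3·0 = 1, t = 0 − 3·1 = -3  (check: 276·1 + 88·(-3) = 12)
  q = 7: r = 4, s = 0 − 7·1 = -7, t = 1 − 7·(-3) = 22  (check: 276·(-7) + 88·22 = 4)
The row with r = 4 (the gcd) gives the Bezout coefficients s = -7, t = 22.
Result: 276 · (-7) + 88 · (22) = 4.

gcd(276, 88) = 4; s = -7, t = 22 (check: 276·(-7) + 88·22 = 4).


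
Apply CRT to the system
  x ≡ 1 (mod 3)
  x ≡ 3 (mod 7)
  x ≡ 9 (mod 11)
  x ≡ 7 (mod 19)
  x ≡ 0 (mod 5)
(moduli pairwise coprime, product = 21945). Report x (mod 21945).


Product of moduli M = 3 · 7 · 11 · 19 · 5 = 21945.
Merge one congruence at a time:
  Start: x ≡ 1 (mod 3).
  Combine with x ≡ 3 (mod 7); new modulus lcm = 21.
    Write x = 1 + 3·t and substitute into x ≡ 3 (mod 7): 3·t ≡ 3 − 1 = 2 (mod 7).
    The inverse of 3 mod 7 is 5 (since 3·5 = 15 = 2·7 + 1), so t ≡ 5·2 = 10 ≡ 3 (mod 7).
    Then x = 1 + 3·3 = 10, valid modulo lcm(3, 7) = 21: x ≡ 10 (mod 21).
  Combine with x ≡ 9 (mod 11); new modulus lcm = 231.
    Write x = 10 + 21·t and substitute into x ≡ 9 (mod 11): 21·t ≡ 9 − 10 = -1 (mod 11).
    Reduce coefficients mod 11: 10·t ≡ 10 (mod 11).
    The inverse of 10 mod 11 is 10 (since 10·10 = 100 = 9·11 + 1), so t ≡ 10·10 = 100 ≡ 1 (mod 11).
    Then x = 10 + 21·1 = 31, valid modulo lcm(21, 11) = 231: x ≡ 31 (mod 231).
  Combine with x ≡ 7 (mod 19); new modulus lcm = 4389.
    Write x = 31 + 231·t and substitute into x ≡ 7 (mod 19): 231·t ≡ 7 − 31 = -24 (mod 19).
    Reduce coefficients mod 19: 3·t ≡ 14 (mod 19).
    The inverse of 3 mod 19 is 13 (since 3·13 = 39 = 2·19 + 1), so t ≡ 13·14 = 182 ≡ 11 (mod 19).
    Then x = 31 + 231·11 = 2572, valid modulo lcm(231, 19) = 4389: x ≡ 2572 (mod 4389).
  Combine with x ≡ 0 (mod 5); new modulus lcm = 21945.
    Write x = 2572 + 4389·t and substitute into x ≡ 0 (mod 5): 4389·t ≡ 0 − 2572 = -2572 (mod 5).
    Reduce coefficients mod 5: 4·t ≡ 3 (mod 5).
    The inverse of 4 mod 5 is 4 (since 4·4 = 16 = 3·5 + 1), so t ≡ 4·3 = 12 ≡ 2 (mod 5).
    Then x = 2572 + 4389·2 = 11350, valid modulo lcm(4389, 5) = 21945: x ≡ 11350 (mod 21945).
Verify against each original: 11350 mod 3 = 1, 11350 mod 7 = 3, 11350 mod 11 = 9, 11350 mod 19 = 7, 11350 mod 5 = 0.

x ≡ 11350 (mod 21945).


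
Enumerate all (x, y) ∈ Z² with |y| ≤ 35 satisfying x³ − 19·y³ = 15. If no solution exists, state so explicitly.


The equation is x³ - 19y³ = 15. For fixed y, x³ = 19·y³ + 15, so a solution requires the RHS to be a perfect cube.
Strategy: iterate y from -35 to 35, compute RHS = 19·y³ + 15, and check whether it is a (positive or negative) perfect cube.
Check small values of y:
  y = 0: RHS = 15 is not a perfect cube.
  y = 1: RHS = 34 is not a perfect cube.
  y = -1: RHS = -4 is not a perfect cube.
  y = 2: RHS = 167 is not a perfect cube.
  y = -2: RHS = -137 is not a perfect cube.
  y = 3: RHS = 528 is not a perfect cube.
  y = -3: RHS = -498 is not a perfect cube.
Continuing the search up to |y| = 35 finds no solutions either.
No (x, y) in the scanned range satisfies the equation.

No integer solutions with |y| ≤ 35.


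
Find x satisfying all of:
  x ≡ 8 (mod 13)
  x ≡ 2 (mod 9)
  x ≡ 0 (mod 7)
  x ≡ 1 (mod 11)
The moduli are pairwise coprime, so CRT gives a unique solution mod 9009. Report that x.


Product of moduli M = 13 · 9 · 7 · 11 = 9009.
Merge one congruence at a time:
  Start: x ≡ 8 (mod 13).
  Combine with x ≡ 2 (mod 9); new modulus lcm = 117.
    Write x = 8 + 13·t and substitute into x ≡ 2 (mod 9): 13·t ≡ 2 − 8 = -6 (mod 9).
    Reduce coefficients mod 9: 4·t ≡ 3 (mod 9).
    The inverse of 4 mod 9 is 7 (since 4·7 = 28 = 3·9 + 1), so t ≡ 7·3 = 21 ≡ 3 (mod 9).
    Then x = 8 + 13·3 = 47, valid modulo lcm(13, 9) = 117: x ≡ 47 (mod 117).
  Combine with x ≡ 0 (mod 7); new modulus lcm = 819.
    Write x = 47 + 117·t and substitute into x ≡ 0 (mod 7): 117·t ≡ 0 − 47 = -47 (mod 7).
    Reduce coefficients mod 7: 5·t ≡ 2 (mod 7).
    The inverse of 5 mod 7 is 3 (since 5·3 = 15 = 2·7 + 1), so t ≡ 3·2 = 6 ≡ 6 (mod 7).
    Then x = 47 + 117·6 = 749, valid modulo lcm(117, 7) = 819: x ≡ 749 (mod 819).
  Combine with x ≡ 1 (mod 11); new modulus lcm = 9009.
    Write x = 749 + 819·t and substitute into x ≡ 1 (mod 11): 819·t ≡ 1 − 749 = -748 (mod 11).
    Reduce coefficients mod 11: 5·t ≡ 0 (mod 11).
    The inverse of 5 mod 11 is 9 (since 5·9 = 45 = 4·11 + 1), so t ≡ 9·0 = 0 ≡ 0 (mod 11).
    Then x = 749 + 819·0 = 749, valid modulo lcm(819, 11) = 9009: x ≡ 749 (mod 9009).
Verify against each original: 749 mod 13 = 8, 749 mod 9 = 2, 749 mod 7 = 0, 749 mod 11 = 1.

x ≡ 749 (mod 9009).


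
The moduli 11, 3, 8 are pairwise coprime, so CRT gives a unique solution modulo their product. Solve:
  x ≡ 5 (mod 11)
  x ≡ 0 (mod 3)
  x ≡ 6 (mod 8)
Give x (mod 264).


Moduli 11, 3, 8 are pairwise coprime; by CRT there is a unique solution modulo M = 11 · 3 · 8 = 264.
Solve pairwise, accumulating the modulus:
  Start with x ≡ 5 (mod 11).
  Combine with x ≡ 0 (mod 3): since gcd(11, 3) = 1, we get a unique residue mod 33.
    Write x = 5 + 11·t and substitute into x ≡ 0 (mod 3): 11·t ≡ 0 − 5 = -5 (mod 3).
    Reduce coefficients mod 3: 2·t ≡ 1 (mod 3).
    The inverse of 2 mod 3 is 2 (since 2·2 = 4 = 1·3 + 1), so t ≡ 2·1 = 2 ≡ 2 (mod 3).
    Then x = 5 + 11·2 = 27, valid modulo lcm(11, 3) = 33: x ≡ 27 (mod 33).
  Combine with x ≡ 6 (mod 8): since gcd(33, 8) = 1, we get a unique residue mod 264.
    Write x = 27 + 33·t and substitute into x ≡ 6 (mod 8): 33·t ≡ 6 − 27 = -21 (mod 8).
    Reduce coefficients mod 8: 1·t ≡ 3 (mod 8).
    So t ≡ 3 (mod 8).
    Then x = 27 + 33·3 = 126, valid modulo lcm(33, 8) = 264: x ≡ 126 (mod 264).
Verify: 126 mod 11 = 5 ✓, 126 mod 3 = 0 ✓, 126 mod 8 = 6 ✓.

x ≡ 126 (mod 264).
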